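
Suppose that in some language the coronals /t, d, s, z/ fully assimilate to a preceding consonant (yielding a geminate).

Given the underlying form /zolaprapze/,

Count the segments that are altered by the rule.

1

/z/ after /p/ → [p] (total assimilation)
1 segment changes.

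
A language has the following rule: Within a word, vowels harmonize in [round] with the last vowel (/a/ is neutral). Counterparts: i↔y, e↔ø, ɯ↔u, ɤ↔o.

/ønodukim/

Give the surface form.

[enɤdɯkim]

/ø/ harmonizes with /i/ ([-round]) → [e]
/o/ harmonizes with /i/ ([-round]) → [ɤ]
/u/ harmonizes with /i/ ([-round]) → [ɯ]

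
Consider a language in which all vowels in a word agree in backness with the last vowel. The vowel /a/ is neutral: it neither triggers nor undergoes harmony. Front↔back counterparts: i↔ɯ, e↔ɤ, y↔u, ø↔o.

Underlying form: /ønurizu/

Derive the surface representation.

/ø/ harmonizes with /u/ ([+back]) → [o]
/i/ harmonizes with /u/ ([+back]) → [ɯ]

[onurɯzu]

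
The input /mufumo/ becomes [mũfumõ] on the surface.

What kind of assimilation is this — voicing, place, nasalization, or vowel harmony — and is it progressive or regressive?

nasalization, progressive

/u/→[ũ] /o/→[õ].
Each target copies a feature from the preceding segment, so the direction is progressive.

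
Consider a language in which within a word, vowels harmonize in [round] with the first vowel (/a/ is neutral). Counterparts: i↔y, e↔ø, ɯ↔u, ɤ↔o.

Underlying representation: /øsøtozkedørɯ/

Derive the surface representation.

[øsøtozkødøru]

/e/ harmonizes with /ø/ ([+round]) → [ø]
/ɯ/ harmonizes with /ø/ ([+round]) → [u]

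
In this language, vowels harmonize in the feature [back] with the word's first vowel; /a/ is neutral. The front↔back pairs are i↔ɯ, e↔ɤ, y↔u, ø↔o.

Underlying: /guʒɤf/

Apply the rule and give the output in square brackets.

[guʒɤf]

no segment meets the rule's conditions; no change.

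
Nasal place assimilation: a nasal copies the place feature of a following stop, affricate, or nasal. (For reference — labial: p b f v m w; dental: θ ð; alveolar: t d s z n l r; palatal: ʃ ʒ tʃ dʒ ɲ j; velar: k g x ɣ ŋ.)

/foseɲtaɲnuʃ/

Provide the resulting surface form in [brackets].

[fosentannuʃ]

/ɲ/ before /t/ (alveolar) → [n]
/ɲ/ before /n/ (alveolar) → [n]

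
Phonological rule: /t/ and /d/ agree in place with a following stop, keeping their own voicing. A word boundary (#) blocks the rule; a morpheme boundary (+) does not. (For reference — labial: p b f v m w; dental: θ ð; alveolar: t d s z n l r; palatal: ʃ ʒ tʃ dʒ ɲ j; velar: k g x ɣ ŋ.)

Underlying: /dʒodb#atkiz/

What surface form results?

[dʒobb#akkiz]

/d/ before /b/ (labial) → [b]
/t/ before /k/ (velar) → [k]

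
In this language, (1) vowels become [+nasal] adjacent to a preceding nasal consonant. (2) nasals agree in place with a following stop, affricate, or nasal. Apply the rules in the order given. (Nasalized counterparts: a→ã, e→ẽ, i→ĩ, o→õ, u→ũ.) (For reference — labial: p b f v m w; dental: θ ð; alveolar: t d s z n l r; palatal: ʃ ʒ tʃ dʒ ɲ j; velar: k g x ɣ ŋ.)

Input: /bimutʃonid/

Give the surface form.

Rule 1: /u/ after nasal /m/ → [ũ]
Rule 1: /i/ after nasal /n/ → [ĩ]
After rule 1: bimũtʃonĩd
Rule 2: no segment meets the rule's conditions; no change.

[bimũtʃonĩd]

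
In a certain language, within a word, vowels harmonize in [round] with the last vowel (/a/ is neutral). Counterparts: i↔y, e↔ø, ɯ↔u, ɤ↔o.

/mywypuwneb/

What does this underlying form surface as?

[miwipɯwneb]

/y/ harmonizes with /e/ ([-round]) → [i]
/y/ harmonizes with /e/ ([-round]) → [i]
/u/ harmonizes with /e/ ([-round]) → [ɯ]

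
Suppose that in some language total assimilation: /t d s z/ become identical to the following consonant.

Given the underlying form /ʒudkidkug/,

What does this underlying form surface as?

/d/ before /k/ → [k] (total assimilation)
/d/ before /k/ → [k] (total assimilation)

[ʒukkikkug]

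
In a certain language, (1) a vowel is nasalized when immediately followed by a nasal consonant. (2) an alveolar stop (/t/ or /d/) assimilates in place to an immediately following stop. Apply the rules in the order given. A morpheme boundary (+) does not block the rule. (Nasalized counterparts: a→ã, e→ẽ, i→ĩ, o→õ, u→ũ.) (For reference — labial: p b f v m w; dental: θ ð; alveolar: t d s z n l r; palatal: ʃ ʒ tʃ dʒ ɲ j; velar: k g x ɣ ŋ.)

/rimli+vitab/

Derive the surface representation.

Rule 1: /i/ before nasal /m/ → [ĩ]
After rule 1: rĩmli+vitab
Rule 2: no segment meets the rule's conditions; no change.

[rĩmli+vitab]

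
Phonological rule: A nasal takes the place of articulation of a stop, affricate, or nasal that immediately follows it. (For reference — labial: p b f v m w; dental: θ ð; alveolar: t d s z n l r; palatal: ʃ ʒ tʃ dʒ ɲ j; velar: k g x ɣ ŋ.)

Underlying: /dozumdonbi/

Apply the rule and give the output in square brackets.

/m/ before /d/ (alveolar) → [n]
/n/ before /b/ (labial) → [m]

[dozundombi]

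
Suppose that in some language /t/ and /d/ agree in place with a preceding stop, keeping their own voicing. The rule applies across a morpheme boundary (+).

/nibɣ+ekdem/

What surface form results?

/d/ after /k/ (velar) → [g]

[nibɣ+ekgem]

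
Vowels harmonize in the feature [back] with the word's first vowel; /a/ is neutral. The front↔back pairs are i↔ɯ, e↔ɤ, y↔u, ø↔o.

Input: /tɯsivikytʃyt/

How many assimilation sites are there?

/i/ harmonizes with /ɯ/ ([+back]) → [ɯ]
/i/ harmonizes with /ɯ/ ([+back]) → [ɯ]
/y/ harmonizes with /ɯ/ ([+back]) → [u]
/y/ harmonizes with /ɯ/ ([+back]) → [u]
4 segments change.

4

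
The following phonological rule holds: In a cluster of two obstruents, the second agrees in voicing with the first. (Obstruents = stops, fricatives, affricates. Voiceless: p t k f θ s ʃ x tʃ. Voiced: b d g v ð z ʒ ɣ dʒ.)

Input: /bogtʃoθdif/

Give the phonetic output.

/tʃ/ after /g/ (voiced) → [dʒ]
/d/ after /θ/ (voiceless) → [t]

[bogdʒoθtif]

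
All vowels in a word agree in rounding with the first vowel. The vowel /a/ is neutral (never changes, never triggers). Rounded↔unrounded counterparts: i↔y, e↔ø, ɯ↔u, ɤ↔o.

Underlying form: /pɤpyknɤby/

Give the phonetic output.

[pɤpiknɤbi]

/y/ harmonizes with /ɤ/ ([-round]) → [i]
/y/ harmonizes with /ɤ/ ([-round]) → [i]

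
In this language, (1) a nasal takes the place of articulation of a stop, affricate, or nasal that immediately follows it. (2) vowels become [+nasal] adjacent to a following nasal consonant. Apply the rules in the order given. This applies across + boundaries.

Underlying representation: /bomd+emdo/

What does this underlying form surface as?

[bõnd+ẽndo]

Rule 1: /m/ before /d/ (alveolar) → [n]
Rule 1: /m/ before /d/ (alveolar) → [n]
After rule 1: bond+endo
Rule 2: /o/ before nasal /n/ → [õ]
Rule 2: /e/ before nasal /n/ → [ẽ]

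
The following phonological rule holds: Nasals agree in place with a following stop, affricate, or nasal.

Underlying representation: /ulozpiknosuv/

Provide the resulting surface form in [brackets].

[ulozpiknosuv]

no segment meets the rule's conditions; no change.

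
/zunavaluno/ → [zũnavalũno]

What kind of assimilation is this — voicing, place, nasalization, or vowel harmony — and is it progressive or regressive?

nasalization, regressive

/u/→[ũ] /u/→[ũ].
Each target copies a feature from the following segment, so the direction is regressive.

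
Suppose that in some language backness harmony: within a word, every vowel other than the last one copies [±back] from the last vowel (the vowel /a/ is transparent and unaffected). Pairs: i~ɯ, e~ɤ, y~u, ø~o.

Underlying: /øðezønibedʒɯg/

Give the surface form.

[oðɤzonɯbɤdʒɯg]

/ø/ harmonizes with /ɯ/ ([+back]) → [o]
/e/ harmonizes with /ɯ/ ([+back]) → [ɤ]
/ø/ harmonizes with /ɯ/ ([+back]) → [o]
/i/ harmonizes with /ɯ/ ([+back]) → [ɯ]
/e/ harmonizes with /ɯ/ ([+back]) → [ɤ]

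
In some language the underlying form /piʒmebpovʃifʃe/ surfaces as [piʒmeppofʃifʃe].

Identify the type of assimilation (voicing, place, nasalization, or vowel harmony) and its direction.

/b/→[p] /v/→[f].
Each target copies a feature from the following segment, so the direction is regressive.

voicing assimilation, regressive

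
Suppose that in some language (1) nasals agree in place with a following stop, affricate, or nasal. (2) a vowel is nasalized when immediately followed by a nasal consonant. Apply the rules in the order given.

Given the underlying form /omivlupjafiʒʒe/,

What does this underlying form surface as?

Rule 1: no segment meets the rule's conditions; no change.
After rule 1: omivlupjafiʒʒe
Rule 2: /o/ before nasal /m/ → [õ]

[õmivlupjafiʒʒe]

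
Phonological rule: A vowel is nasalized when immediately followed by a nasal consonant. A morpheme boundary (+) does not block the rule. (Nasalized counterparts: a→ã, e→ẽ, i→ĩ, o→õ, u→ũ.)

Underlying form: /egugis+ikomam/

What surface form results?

/o/ before nasal /m/ → [õ]
/a/ before nasal /m/ → [ã]

[egugis+ikõmãm]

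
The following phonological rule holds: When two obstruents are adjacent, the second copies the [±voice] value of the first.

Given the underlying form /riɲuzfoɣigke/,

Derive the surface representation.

/f/ after /z/ (voiced) → [v]
/k/ after /g/ (voiced) → [g]

[riɲuzvoɣigge]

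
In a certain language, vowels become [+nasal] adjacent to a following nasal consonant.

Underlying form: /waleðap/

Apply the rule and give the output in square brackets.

no segment meets the rule's conditions; no change.

[waleðap]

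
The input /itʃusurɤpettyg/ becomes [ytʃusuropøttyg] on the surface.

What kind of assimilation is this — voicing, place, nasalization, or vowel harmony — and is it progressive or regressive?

/i/→[y] /ɤ/→[o] /e/→[ø].
Vowels agree with the last vowel, so the harmony is regressive.

vowel harmony, regressive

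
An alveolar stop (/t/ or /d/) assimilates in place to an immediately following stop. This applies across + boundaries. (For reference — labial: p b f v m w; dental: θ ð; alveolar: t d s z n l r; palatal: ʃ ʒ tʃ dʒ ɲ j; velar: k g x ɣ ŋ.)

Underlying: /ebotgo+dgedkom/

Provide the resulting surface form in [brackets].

[ebokgo+ggegkom]

/t/ before /g/ (velar) → [k]
/d/ before /g/ (velar) → [g]
/d/ before /k/ (velar) → [g]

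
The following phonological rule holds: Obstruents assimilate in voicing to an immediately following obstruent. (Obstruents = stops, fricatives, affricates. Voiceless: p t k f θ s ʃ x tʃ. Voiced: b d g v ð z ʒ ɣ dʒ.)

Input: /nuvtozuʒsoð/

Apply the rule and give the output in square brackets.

/v/ before /t/ (voiceless) → [f]
/ʒ/ before /s/ (voiceless) → [ʃ]

[nuftozuʃsoð]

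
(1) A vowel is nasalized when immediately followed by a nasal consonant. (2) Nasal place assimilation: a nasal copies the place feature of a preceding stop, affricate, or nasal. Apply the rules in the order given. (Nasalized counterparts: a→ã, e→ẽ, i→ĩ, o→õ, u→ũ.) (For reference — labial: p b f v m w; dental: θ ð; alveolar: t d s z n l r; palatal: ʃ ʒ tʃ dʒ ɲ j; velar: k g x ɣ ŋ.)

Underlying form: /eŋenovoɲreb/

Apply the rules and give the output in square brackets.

Rule 1: /e/ before nasal /ŋ/ → [ẽ]
Rule 1: /e/ before nasal /n/ → [ẽ]
Rule 1: /o/ before nasal /ɲ/ → [õ]
After rule 1: ẽŋẽnovõɲreb
Rule 2: no segment meets the rule's conditions; no change.

[ẽŋẽnovõɲreb]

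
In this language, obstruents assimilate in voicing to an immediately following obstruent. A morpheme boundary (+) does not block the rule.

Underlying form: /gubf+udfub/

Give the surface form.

/b/ before /f/ (voiceless) → [p]
/d/ before /f/ (voiceless) → [t]

[gupf+utfub]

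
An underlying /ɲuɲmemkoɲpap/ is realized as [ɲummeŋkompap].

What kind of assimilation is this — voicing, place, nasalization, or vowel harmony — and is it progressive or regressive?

place assimilation, regressive

/ɲ/→[m] /m/→[ŋ] /ɲ/→[m].
Each target copies a feature from the following segment, so the direction is regressive.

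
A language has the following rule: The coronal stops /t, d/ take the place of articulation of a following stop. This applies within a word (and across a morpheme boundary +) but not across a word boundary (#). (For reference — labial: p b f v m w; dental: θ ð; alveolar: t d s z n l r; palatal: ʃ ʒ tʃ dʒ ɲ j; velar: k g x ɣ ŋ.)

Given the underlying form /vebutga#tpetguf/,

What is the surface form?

[vebukga#ppekguf]

/t/ before /g/ (velar) → [k]
/t/ before /p/ (labial) → [p]
/t/ before /g/ (velar) → [k]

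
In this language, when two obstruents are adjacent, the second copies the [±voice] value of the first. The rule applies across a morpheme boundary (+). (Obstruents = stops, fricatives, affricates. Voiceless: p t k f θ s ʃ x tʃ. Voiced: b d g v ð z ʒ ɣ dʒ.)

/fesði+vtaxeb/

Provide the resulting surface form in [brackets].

/ð/ after /s/ (voiceless) → [θ]
/t/ after /v/ (voiced) → [d]

[fesθi+vdaxeb]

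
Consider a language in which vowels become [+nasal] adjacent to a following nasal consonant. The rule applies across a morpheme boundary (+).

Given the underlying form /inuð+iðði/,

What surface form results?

[ĩnuð+iðði]

/i/ before nasal /n/ → [ĩ]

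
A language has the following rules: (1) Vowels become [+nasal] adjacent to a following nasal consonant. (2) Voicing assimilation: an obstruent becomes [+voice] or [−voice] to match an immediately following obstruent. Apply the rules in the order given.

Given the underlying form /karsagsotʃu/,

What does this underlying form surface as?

[karsaksotʃu]

Rule 1: no segment meets the rule's conditions; no change.
After rule 1: karsagsotʃu
Rule 2: /g/ before /s/ (voiceless) → [k]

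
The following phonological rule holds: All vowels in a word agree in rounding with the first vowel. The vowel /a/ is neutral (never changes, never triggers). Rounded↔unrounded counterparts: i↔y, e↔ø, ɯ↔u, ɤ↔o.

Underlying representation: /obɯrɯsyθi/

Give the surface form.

/ɯ/ harmonizes with /o/ ([+round]) → [u]
/ɯ/ harmonizes with /o/ ([+round]) → [u]
/i/ harmonizes with /o/ ([+round]) → [y]

[oburusyθy]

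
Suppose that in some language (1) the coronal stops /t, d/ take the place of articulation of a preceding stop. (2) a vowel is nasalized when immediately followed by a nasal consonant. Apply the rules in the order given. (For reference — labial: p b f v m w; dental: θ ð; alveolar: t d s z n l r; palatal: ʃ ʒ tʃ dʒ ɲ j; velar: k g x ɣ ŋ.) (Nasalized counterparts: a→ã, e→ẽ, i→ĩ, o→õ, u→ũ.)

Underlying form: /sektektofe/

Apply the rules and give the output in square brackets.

[sekkekkofe]

Rule 1: /t/ after /k/ (velar) → [k]
Rule 1: /t/ after /k/ (velar) → [k]
After rule 1: sekkekkofe
Rule 2: no segment meets the rule's conditions; no change.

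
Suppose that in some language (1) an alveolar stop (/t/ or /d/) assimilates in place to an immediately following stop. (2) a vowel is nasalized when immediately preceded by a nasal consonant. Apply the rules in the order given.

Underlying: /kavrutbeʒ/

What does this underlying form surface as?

Rule 1: /t/ before /b/ (labial) → [p]
After rule 1: kavrupbeʒ
Rule 2: no segment meets the rule's conditions; no change.

[kavrupbeʒ]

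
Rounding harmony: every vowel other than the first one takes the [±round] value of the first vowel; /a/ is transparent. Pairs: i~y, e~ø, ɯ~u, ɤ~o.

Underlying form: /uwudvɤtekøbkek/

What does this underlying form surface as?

[uwudvotøkøbkøk]

/ɤ/ harmonizes with /u/ ([+round]) → [o]
/e/ harmonizes with /u/ ([+round]) → [ø]
/e/ harmonizes with /u/ ([+round]) → [ø]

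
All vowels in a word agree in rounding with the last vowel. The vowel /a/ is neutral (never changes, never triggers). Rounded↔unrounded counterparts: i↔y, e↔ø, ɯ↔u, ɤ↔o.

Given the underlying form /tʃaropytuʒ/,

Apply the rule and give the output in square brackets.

[tʃaropytuʒ]

no segment meets the rule's conditions; no change.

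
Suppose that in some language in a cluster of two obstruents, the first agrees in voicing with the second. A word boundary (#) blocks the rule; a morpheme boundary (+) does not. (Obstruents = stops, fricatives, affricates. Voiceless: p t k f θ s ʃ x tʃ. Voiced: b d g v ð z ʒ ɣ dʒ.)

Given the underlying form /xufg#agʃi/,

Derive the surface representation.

[xuvg#akʃi]

/f/ before /g/ (voiced) → [v]
/g/ before /ʃ/ (voiceless) → [k]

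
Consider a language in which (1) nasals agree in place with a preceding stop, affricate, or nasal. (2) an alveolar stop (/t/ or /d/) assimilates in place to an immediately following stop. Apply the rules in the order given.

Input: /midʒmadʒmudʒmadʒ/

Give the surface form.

Rule 1: /m/ after /dʒ/ (palatal) → [ɲ]
Rule 1: /m/ after /dʒ/ (palatal) → [ɲ]
Rule 1: /m/ after /dʒ/ (palatal) → [ɲ]
After rule 1: midʒɲadʒɲudʒɲadʒ
Rule 2: no segment meets the rule's conditions; no change.

[midʒɲadʒɲudʒɲadʒ]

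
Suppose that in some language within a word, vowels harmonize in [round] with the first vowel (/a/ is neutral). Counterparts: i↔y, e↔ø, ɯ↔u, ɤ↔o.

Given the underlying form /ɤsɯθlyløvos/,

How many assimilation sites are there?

/y/ harmonizes with /ɤ/ ([-round]) → [i]
/ø/ harmonizes with /ɤ/ ([-round]) → [e]
/o/ harmonizes with /ɤ/ ([-round]) → [ɤ]
3 segments change.

3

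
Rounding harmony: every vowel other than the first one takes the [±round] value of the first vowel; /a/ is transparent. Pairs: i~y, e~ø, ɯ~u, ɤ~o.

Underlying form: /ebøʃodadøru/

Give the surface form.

[ebeʃɤdaderɯ]

/ø/ harmonizes with /e/ ([-round]) → [e]
/o/ harmonizes with /e/ ([-round]) → [ɤ]
/ø/ harmonizes with /e/ ([-round]) → [e]
/u/ harmonizes with /e/ ([-round]) → [ɯ]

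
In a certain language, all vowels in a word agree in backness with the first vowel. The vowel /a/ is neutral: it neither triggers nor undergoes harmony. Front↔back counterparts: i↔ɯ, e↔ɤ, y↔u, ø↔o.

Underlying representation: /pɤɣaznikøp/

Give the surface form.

/i/ harmonizes with /ɤ/ ([+back]) → [ɯ]
/ø/ harmonizes with /ɤ/ ([+back]) → [o]

[pɤɣaznɯkop]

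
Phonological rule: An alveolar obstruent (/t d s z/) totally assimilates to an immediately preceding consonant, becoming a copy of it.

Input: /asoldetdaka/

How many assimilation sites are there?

2

/d/ after /l/ → [l] (total assimilation)
/d/ after /t/ → [t] (total assimilation)
2 segments change.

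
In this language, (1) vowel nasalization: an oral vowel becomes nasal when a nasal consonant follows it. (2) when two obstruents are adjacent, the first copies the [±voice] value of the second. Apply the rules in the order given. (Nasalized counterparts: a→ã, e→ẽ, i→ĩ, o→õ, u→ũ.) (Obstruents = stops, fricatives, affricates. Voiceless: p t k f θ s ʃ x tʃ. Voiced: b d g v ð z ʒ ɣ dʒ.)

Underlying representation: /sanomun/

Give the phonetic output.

[sãnõmũn]

Rule 1: /a/ before nasal /n/ → [ã]
Rule 1: /o/ before nasal /m/ → [õ]
Rule 1: /u/ before nasal /n/ → [ũ]
After rule 1: sãnõmũn
Rule 2: no segment meets the rule's conditions; no change.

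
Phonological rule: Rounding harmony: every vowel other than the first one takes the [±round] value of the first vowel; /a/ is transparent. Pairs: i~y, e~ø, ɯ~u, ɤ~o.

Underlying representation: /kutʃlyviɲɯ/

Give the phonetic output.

/i/ harmonizes with /u/ ([+round]) → [y]
/ɯ/ harmonizes with /u/ ([+round]) → [u]

[kutʃlyvyɲu]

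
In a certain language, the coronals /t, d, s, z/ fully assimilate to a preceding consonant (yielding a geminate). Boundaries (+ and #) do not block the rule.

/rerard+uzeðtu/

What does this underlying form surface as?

[rerarr+uzeððu]

/d/ after /r/ → [r] (total assimilation)
/t/ after /ð/ → [ð] (total assimilation)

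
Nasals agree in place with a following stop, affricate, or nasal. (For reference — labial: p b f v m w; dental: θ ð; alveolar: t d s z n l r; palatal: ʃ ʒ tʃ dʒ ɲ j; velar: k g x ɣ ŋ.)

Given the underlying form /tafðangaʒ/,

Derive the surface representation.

[tafðaŋgaʒ]

/n/ before /g/ (velar) → [ŋ]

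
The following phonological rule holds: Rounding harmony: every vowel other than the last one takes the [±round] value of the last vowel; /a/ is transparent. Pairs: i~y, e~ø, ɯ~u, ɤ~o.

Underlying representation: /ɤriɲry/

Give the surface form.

/ɤ/ harmonizes with /y/ ([+round]) → [o]
/i/ harmonizes with /y/ ([+round]) → [y]

[oryɲry]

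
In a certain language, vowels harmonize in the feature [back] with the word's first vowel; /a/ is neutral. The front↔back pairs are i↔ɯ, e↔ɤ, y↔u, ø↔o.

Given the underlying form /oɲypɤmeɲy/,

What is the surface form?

/y/ harmonizes with /o/ ([+back]) → [u]
/e/ harmonizes with /o/ ([+back]) → [ɤ]
/y/ harmonizes with /o/ ([+back]) → [u]

[oɲupɤmɤɲu]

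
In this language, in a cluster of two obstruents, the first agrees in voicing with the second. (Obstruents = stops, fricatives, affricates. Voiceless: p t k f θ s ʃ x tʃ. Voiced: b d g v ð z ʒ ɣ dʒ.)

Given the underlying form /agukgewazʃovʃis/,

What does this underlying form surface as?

[aguggewasʃofʃis]

/k/ before /g/ (voiced) → [g]
/z/ before /ʃ/ (voiceless) → [s]
/v/ before /ʃ/ (voiceless) → [f]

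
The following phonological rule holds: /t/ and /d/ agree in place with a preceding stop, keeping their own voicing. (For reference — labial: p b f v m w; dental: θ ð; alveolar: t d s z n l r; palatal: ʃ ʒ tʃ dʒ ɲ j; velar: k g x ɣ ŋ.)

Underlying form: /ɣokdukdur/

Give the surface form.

[ɣokgukgur]

/d/ after /k/ (velar) → [g]
/d/ after /k/ (velar) → [g]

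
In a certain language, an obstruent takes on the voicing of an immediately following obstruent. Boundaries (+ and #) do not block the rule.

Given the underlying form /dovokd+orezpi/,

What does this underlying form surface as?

/k/ before /d/ (voiced) → [g]
/z/ before /p/ (voiceless) → [s]

[dovogd+orespi]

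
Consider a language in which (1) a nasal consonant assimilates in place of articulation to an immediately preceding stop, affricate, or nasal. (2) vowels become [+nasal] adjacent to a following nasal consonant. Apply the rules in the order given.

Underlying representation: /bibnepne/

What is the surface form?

[bibmepme]

Rule 1: /n/ after /b/ (labial) → [m]
Rule 1: /n/ after /p/ (labial) → [m]
After rule 1: bibmepme
Rule 2: no segment meets the rule's conditions; no change.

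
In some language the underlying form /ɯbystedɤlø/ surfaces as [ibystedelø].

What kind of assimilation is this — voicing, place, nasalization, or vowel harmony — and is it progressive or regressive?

vowel harmony, regressive

/ɯ/→[i] /ɤ/→[e].
Vowels agree with the last vowel, so the harmony is regressive.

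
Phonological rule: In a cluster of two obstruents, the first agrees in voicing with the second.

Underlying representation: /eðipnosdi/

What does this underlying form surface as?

[eðipnozdi]

/s/ before /d/ (voiced) → [z]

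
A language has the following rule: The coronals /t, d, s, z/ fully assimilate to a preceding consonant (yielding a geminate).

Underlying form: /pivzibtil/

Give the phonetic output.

/z/ after /v/ → [v] (total assimilation)
/t/ after /b/ → [b] (total assimilation)

[pivvibbil]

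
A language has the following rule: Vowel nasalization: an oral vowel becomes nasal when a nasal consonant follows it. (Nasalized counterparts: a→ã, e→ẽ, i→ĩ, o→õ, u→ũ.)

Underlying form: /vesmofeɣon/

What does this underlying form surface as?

/o/ before nasal /n/ → [õ]

[vesmofeɣõn]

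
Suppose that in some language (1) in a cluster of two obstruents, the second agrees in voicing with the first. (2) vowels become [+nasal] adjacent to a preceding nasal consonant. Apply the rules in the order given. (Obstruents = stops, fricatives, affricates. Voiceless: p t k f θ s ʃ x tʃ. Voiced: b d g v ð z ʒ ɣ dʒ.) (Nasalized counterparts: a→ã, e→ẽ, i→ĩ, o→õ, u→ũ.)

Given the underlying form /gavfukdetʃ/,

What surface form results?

[gavvuktetʃ]

Rule 1: /f/ after /v/ (voiced) → [v]
Rule 1: /d/ after /k/ (voiceless) → [t]
After rule 1: gavvuktetʃ
Rule 2: no segment meets the rule's conditions; no change.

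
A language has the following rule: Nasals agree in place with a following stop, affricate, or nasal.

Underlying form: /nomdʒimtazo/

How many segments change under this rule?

2

/m/ before /dʒ/ (palatal) → [ɲ]
/m/ before /t/ (alveolar) → [n]
2 segments change.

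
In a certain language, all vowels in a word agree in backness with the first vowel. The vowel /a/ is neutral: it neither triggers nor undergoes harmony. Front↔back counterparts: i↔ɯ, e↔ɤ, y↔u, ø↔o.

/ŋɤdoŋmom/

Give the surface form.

[ŋɤdoŋmom]

no segment meets the rule's conditions; no change.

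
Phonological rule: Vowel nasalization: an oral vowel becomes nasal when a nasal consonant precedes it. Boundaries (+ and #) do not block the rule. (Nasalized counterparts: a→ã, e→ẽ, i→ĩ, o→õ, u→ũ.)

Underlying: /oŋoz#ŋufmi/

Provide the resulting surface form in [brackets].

[oŋõz#ŋũfmĩ]

/o/ after nasal /ŋ/ → [õ]
/u/ after nasal /ŋ/ → [ũ]
/i/ after nasal /m/ → [ĩ]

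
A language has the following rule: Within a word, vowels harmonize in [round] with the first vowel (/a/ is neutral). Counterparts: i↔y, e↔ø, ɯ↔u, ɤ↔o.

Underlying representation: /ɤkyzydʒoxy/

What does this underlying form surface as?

[ɤkizidʒɤxi]

/y/ harmonizes with /ɤ/ ([-round]) → [i]
/y/ harmonizes with /ɤ/ ([-round]) → [i]
/o/ harmonizes with /ɤ/ ([-round]) → [ɤ]
/y/ harmonizes with /ɤ/ ([-round]) → [i]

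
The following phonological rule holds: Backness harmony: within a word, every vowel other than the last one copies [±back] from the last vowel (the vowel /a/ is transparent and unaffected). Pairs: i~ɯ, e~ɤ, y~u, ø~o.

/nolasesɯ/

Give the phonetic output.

/e/ harmonizes with /ɯ/ ([+back]) → [ɤ]

[nolasɤsɯ]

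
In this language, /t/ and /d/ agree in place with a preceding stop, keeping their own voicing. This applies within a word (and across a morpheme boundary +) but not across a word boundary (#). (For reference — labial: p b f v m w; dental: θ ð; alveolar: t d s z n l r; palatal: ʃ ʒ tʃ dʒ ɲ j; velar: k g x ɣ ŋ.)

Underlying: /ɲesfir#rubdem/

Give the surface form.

/d/ after /b/ (labial) → [b]

[ɲesfir#rubbem]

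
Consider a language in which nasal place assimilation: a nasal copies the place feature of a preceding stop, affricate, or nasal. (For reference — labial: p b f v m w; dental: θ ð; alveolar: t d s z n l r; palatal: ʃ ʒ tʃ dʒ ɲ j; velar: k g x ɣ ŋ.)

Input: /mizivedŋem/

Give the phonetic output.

[mizivednem]

/ŋ/ after /d/ (alveolar) → [n]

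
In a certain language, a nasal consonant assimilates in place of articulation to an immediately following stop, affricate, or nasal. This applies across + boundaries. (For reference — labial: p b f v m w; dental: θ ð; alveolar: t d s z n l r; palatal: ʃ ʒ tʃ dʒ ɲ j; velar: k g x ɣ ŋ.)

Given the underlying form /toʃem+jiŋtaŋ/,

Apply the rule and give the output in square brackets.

[toʃem+jintaŋ]

/ŋ/ before /t/ (alveolar) → [n]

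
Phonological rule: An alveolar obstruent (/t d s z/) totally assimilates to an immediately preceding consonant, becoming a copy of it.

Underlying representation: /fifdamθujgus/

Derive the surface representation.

/d/ after /f/ → [f] (total assimilation)

[fiffamθujgus]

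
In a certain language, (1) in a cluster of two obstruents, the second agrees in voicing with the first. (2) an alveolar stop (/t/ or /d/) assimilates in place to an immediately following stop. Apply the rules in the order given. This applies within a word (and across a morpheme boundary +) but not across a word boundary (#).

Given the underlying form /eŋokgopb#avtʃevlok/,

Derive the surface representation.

Rule 1: /g/ after /k/ (voiceless) → [k]
Rule 1: /b/ after /p/ (voiceless) → [p]
Rule 1: /tʃ/ after /v/ (voiced) → [dʒ]
After rule 1: eŋokkopp#avdʒevlok
Rule 2: no segment meets the rule's conditions; no change.

[eŋokkopp#avdʒevlok]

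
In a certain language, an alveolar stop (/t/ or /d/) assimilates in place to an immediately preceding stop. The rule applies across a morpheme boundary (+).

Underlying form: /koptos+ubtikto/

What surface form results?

[koppos+ubpikko]

/t/ after /p/ (labial) → [p]
/t/ after /b/ (labial) → [p]
/t/ after /k/ (velar) → [k]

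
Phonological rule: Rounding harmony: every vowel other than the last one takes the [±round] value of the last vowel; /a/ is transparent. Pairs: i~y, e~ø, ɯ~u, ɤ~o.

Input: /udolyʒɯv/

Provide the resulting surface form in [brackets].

[ɯdɤliʒɯv]

/u/ harmonizes with /ɯ/ ([-round]) → [ɯ]
/o/ harmonizes with /ɯ/ ([-round]) → [ɤ]
/y/ harmonizes with /ɯ/ ([-round]) → [i]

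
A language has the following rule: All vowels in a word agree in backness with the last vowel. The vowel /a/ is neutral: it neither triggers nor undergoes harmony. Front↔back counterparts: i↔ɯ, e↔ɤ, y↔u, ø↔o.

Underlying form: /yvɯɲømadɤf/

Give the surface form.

/y/ harmonizes with /ɤ/ ([+back]) → [u]
/ø/ harmonizes with /ɤ/ ([+back]) → [o]

[uvɯɲomadɤf]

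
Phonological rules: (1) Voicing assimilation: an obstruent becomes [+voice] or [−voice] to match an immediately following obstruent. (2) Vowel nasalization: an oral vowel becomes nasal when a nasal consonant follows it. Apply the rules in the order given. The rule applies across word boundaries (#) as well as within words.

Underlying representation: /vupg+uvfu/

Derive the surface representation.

[vubg+uffu]

Rule 1: /p/ before /g/ (voiced) → [b]
Rule 1: /v/ before /f/ (voiceless) → [f]
After rule 1: vubg+uffu
Rule 2: no segment meets the rule's conditions; no change.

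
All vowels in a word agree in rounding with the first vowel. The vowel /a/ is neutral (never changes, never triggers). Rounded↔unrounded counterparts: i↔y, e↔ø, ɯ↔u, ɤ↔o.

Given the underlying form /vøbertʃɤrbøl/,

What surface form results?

/e/ harmonizes with /ø/ ([+round]) → [ø]
/ɤ/ harmonizes with /ø/ ([+round]) → [o]

[vøbørtʃorbøl]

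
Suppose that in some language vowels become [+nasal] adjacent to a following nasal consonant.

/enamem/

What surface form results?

/e/ before nasal /n/ → [ẽ]
/a/ before nasal /m/ → [ã]
/e/ before nasal /m/ → [ẽ]

[ẽnãmẽm]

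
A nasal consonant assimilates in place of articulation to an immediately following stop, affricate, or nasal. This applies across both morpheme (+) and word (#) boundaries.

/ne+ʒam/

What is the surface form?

no segment meets the rule's conditions; no change.

[ne+ʒam]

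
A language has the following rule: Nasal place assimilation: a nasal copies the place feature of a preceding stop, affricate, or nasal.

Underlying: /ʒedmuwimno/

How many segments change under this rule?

/m/ after /d/ (alveolar) → [n]
/n/ after /m/ (labial) → [m]
2 segments change.

2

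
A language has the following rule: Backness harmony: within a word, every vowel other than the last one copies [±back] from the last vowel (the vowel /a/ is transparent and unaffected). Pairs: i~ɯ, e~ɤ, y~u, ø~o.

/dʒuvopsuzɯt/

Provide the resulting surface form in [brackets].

no segment meets the rule's conditions; no change.

[dʒuvopsuzɯt]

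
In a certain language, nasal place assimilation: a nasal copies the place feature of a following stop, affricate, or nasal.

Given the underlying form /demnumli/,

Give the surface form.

/m/ before /n/ (alveolar) → [n]

[dennumli]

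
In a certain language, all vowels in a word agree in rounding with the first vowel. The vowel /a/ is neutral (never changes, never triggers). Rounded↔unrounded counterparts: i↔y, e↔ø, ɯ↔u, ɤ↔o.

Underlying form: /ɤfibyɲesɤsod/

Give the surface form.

[ɤfibiɲesɤsɤd]

/y/ harmonizes with /ɤ/ ([-round]) → [i]
/o/ harmonizes with /ɤ/ ([-round]) → [ɤ]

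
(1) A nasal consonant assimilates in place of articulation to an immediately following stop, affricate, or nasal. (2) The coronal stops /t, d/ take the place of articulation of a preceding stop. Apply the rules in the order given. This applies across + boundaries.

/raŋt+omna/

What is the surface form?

[rant+onna]

Rule 1: /ŋ/ before /t/ (alveolar) → [n]
Rule 1: /m/ before /n/ (alveolar) → [n]
After rule 1: rant+onna
Rule 2: no segment meets the rule's conditions; no change.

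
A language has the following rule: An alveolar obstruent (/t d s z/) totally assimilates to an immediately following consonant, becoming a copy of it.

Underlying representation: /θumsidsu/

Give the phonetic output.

[θumsissu]

/d/ before /s/ → [s] (total assimilation)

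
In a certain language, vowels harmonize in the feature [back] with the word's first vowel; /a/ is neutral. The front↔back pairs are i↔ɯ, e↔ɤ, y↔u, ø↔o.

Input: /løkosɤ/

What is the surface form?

/o/ harmonizes with /ø/ ([-back]) → [ø]
/ɤ/ harmonizes with /ø/ ([-back]) → [e]

[løkøse]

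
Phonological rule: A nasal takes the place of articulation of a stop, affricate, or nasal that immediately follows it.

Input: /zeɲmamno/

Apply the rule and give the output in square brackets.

[zemmanno]

/ɲ/ before /m/ (labial) → [m]
/m/ before /n/ (alveolar) → [n]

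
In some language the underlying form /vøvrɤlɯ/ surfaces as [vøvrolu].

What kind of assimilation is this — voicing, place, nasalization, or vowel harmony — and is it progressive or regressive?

/ɤ/→[o] /ɯ/→[u].
Vowels agree with the first vowel, so the harmony is progressive.

vowel harmony, progressive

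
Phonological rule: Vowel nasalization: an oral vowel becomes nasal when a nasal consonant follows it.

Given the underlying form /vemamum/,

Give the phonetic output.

[vẽmãmũm]

/e/ before nasal /m/ → [ẽ]
/a/ before nasal /m/ → [ã]
/u/ before nasal /m/ → [ũ]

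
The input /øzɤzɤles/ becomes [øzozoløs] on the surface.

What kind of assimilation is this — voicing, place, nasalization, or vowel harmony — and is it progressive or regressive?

vowel harmony, progressive

/ɤ/→[o] /ɤ/→[o] /e/→[ø].
Vowels agree with the first vowel, so the harmony is progressive.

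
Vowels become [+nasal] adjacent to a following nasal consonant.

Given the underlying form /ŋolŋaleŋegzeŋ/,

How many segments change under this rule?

2

/e/ before nasal /ŋ/ → [ẽ]
/e/ before nasal /ŋ/ → [ẽ]
2 segments change.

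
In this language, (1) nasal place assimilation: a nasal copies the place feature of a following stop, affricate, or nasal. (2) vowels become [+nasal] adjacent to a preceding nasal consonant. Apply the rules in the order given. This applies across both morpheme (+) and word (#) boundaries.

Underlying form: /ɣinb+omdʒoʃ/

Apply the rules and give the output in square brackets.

Rule 1: /n/ before /b/ (labial) → [m]
Rule 1: /m/ before /dʒ/ (palatal) → [ɲ]
After rule 1: ɣimb+oɲdʒoʃ
Rule 2: no segment meets the rule's conditions; no change.

[ɣimb+oɲdʒoʃ]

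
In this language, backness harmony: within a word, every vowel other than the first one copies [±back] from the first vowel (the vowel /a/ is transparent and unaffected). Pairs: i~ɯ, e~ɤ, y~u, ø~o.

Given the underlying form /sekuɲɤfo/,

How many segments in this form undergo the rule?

3

/u/ harmonizes with /e/ ([-back]) → [y]
/ɤ/ harmonizes with /e/ ([-back]) → [e]
/o/ harmonizes with /e/ ([-back]) → [ø]
3 segments change.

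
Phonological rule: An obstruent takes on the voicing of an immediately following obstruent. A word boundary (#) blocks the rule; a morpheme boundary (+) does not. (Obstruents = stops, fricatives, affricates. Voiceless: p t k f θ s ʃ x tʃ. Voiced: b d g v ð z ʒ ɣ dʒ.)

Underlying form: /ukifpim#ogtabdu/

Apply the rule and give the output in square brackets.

[ukifpim#oktabdu]

/g/ before /t/ (voiceless) → [k]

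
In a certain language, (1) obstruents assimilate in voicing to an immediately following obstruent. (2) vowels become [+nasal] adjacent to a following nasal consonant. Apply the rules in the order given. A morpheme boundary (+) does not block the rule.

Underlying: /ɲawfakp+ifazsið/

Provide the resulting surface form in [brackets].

Rule 1: /z/ before /s/ (voiceless) → [s]
After rule 1: ɲawfakp+ifassið
Rule 2: no segment meets the rule's conditions; no change.

[ɲawfakp+ifassið]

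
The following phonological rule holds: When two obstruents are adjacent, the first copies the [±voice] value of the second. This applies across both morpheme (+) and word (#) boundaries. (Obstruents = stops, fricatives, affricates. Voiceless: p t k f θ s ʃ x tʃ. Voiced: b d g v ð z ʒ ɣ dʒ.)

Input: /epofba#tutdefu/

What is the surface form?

[epovba#tuddefu]

/f/ before /b/ (voiced) → [v]
/t/ before /d/ (voiced) → [d]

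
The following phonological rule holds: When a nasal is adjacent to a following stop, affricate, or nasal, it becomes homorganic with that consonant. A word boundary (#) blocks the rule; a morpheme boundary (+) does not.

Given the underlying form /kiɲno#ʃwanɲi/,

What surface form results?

[kinno#ʃwaɲɲi]

/ɲ/ before /n/ (alveolar) → [n]
/n/ before /ɲ/ (palatal) → [ɲ]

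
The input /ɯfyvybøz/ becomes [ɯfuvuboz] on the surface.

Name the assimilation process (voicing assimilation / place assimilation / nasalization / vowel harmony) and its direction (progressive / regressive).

/y/→[u] /y/→[u] /ø/→[o].
Vowels agree with the first vowel, so the harmony is progressive.

vowel harmony, progressive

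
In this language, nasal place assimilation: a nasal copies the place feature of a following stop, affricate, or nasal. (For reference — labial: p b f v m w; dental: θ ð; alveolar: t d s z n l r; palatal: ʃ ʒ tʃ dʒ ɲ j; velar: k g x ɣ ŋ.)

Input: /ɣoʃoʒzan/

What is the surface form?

[ɣoʃoʒzan]

no segment meets the rule's conditions; no change.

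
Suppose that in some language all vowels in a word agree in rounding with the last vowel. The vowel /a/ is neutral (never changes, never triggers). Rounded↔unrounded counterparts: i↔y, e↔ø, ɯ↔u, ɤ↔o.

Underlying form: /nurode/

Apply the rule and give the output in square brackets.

[nɯrɤde]

/u/ harmonizes with /e/ ([-round]) → [ɯ]
/o/ harmonizes with /e/ ([-round]) → [ɤ]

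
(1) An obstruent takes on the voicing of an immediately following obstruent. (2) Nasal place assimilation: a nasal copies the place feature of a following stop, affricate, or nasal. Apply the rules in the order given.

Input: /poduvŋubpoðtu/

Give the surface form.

Rule 1: /b/ before /p/ (voiceless) → [p]
Rule 1: /ð/ before /t/ (voiceless) → [θ]
After rule 1: poduvŋuppoθtu
Rule 2: no segment meets the rule's conditions; no change.

[poduvŋuppoθtu]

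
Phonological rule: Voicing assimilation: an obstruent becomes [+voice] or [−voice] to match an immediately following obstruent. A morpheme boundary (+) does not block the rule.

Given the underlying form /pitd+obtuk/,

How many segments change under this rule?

2

/t/ before /d/ (voiced) → [d]
/b/ before /t/ (voiceless) → [p]
2 segments change.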